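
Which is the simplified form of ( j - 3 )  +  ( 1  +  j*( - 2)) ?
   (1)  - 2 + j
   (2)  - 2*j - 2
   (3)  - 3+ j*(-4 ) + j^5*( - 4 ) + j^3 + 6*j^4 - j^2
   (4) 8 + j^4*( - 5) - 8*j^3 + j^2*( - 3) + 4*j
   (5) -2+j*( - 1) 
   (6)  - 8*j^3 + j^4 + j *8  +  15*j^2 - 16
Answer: 5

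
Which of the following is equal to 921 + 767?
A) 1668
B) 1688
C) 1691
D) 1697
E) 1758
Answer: B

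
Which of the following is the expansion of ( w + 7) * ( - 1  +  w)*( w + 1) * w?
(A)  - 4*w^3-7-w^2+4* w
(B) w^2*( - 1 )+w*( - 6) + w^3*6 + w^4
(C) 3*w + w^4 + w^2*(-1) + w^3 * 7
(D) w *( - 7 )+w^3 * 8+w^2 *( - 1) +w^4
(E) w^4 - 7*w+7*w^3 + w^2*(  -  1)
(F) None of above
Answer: E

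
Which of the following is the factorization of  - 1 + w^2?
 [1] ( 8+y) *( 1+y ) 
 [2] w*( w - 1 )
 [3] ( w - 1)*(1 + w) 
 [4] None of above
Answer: 3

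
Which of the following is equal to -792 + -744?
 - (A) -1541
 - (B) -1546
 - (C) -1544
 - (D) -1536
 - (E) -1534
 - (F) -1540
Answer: D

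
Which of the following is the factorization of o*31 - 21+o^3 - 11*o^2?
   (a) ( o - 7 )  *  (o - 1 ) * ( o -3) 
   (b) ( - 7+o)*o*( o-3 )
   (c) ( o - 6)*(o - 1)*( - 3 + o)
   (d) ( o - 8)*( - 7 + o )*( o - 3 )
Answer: a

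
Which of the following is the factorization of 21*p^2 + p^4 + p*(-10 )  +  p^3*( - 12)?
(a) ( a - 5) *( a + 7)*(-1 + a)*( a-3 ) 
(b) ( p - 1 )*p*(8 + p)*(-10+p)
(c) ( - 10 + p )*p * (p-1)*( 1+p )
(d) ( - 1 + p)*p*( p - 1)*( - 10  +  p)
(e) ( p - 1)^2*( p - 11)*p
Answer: d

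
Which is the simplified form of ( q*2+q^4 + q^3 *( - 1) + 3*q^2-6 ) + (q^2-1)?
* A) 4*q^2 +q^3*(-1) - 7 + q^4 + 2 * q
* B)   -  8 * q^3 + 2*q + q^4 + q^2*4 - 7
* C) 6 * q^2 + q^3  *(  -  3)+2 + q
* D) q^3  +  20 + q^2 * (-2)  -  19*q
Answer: A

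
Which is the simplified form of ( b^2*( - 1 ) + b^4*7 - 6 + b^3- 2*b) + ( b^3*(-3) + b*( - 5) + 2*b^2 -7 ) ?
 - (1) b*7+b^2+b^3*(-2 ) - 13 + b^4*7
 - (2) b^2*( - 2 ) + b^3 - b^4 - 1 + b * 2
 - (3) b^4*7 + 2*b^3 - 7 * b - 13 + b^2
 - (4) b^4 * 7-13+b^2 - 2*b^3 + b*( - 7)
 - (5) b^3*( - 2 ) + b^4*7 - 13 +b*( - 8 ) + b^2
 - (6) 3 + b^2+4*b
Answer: 4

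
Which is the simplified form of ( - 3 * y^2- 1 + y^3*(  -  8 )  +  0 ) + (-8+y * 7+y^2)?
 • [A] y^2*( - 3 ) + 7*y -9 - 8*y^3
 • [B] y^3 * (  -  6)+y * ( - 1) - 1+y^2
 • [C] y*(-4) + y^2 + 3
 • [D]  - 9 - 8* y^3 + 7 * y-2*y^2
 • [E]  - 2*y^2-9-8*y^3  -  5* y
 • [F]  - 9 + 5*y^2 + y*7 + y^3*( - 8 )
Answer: D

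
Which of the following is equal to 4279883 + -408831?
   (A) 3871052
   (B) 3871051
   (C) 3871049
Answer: A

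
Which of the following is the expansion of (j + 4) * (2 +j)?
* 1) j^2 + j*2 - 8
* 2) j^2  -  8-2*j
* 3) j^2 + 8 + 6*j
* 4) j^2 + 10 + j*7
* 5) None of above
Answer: 3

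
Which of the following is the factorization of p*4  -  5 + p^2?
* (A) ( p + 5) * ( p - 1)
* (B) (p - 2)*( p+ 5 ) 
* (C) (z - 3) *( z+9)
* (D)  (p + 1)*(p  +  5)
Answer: A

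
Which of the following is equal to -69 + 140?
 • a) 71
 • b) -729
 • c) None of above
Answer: a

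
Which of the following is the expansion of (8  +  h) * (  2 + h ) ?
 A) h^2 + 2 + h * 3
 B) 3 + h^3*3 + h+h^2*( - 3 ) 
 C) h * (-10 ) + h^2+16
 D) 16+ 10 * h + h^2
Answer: D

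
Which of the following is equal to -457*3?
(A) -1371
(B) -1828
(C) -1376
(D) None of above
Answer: A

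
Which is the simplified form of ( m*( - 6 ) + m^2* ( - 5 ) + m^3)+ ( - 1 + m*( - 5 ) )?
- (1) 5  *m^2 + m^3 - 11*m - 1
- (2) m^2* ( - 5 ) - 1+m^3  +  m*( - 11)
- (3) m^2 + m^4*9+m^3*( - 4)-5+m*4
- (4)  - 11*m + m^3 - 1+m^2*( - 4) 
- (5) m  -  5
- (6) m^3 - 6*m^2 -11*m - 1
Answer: 2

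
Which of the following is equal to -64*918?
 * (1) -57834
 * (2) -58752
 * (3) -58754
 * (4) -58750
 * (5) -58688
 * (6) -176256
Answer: 2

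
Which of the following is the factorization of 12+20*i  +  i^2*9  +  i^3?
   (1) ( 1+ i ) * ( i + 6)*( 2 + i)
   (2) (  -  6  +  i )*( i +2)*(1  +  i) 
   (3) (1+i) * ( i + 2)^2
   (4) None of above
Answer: 1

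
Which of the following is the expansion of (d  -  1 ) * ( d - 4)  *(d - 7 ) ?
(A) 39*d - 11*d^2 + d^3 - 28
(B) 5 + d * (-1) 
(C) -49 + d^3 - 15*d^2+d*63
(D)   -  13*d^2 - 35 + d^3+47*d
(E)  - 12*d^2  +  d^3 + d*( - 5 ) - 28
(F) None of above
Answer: F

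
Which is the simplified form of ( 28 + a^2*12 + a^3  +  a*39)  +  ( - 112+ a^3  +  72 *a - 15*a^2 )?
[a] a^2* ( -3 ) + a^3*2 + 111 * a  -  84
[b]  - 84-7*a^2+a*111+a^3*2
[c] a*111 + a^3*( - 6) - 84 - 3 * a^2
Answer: a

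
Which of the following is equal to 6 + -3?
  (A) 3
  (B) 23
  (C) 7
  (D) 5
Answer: A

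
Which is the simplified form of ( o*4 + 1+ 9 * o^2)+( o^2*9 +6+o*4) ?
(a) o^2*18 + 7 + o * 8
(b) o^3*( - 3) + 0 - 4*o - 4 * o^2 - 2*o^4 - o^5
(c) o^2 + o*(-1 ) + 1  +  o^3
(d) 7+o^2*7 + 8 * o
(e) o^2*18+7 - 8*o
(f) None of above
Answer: a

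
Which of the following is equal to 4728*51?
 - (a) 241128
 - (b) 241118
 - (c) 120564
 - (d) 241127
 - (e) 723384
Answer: a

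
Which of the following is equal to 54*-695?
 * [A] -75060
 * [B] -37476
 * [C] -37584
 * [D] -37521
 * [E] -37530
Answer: E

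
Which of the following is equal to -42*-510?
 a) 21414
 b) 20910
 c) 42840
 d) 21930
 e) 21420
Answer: e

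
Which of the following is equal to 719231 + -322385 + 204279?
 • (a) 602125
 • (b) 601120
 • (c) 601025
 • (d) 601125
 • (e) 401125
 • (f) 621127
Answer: d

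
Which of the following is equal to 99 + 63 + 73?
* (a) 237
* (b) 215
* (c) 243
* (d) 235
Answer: d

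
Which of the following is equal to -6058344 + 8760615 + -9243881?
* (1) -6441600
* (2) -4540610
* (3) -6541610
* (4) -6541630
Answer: 3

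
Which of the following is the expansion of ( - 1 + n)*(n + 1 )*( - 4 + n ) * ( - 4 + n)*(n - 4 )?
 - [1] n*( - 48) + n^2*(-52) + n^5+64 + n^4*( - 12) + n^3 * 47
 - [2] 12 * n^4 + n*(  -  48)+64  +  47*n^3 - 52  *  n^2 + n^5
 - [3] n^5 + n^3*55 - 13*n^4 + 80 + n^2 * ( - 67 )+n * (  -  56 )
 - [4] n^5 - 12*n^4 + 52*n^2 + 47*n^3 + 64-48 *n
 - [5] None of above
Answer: 1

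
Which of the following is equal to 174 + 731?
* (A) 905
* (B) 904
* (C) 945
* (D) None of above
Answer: A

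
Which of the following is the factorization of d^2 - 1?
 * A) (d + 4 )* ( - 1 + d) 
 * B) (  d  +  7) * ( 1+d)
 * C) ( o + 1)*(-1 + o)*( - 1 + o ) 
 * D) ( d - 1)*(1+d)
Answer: D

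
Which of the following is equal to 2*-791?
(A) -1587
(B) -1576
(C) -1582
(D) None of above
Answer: C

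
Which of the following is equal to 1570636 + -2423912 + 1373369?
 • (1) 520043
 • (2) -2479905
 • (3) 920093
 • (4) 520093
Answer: 4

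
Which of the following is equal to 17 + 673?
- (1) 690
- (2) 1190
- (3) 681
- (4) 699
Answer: 1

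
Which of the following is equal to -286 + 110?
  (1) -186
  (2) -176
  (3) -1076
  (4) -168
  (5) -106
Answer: 2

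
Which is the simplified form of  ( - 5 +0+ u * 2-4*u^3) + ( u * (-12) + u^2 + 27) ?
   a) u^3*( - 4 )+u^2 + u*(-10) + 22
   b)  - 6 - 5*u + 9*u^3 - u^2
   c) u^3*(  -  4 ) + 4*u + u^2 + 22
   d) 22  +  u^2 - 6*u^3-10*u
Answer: a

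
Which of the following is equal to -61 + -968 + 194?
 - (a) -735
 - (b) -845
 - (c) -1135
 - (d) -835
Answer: d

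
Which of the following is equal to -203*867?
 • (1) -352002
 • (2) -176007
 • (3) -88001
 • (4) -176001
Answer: 4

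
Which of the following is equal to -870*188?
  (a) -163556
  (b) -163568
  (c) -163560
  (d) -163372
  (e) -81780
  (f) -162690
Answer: c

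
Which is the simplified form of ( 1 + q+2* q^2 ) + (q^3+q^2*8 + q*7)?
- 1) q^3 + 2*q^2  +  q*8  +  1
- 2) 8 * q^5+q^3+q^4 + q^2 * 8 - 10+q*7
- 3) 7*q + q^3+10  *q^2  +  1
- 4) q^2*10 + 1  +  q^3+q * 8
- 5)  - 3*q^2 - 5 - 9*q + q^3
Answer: 4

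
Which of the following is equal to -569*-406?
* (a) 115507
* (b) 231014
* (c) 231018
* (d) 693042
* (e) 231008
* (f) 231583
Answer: b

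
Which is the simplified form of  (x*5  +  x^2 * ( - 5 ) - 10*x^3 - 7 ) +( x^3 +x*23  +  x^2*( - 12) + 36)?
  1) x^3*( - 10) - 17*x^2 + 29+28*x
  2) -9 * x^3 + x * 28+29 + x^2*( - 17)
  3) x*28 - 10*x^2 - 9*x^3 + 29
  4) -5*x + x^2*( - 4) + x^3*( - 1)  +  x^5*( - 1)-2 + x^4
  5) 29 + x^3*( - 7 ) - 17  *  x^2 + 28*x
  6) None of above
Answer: 2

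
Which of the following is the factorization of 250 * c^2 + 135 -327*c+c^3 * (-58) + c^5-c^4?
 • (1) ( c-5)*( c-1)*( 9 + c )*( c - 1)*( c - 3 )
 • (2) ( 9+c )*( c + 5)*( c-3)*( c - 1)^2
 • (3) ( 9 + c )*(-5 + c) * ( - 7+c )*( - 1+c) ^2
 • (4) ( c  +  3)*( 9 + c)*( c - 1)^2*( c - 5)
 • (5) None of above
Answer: 1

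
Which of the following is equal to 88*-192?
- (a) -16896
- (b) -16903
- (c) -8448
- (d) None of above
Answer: a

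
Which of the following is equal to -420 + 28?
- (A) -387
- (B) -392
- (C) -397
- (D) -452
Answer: B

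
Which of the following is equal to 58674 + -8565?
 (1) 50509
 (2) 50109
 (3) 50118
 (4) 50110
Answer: 2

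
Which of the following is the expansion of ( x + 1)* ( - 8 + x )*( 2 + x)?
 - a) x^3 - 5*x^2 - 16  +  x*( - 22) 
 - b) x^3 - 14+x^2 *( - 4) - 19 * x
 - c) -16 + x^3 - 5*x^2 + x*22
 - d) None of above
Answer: a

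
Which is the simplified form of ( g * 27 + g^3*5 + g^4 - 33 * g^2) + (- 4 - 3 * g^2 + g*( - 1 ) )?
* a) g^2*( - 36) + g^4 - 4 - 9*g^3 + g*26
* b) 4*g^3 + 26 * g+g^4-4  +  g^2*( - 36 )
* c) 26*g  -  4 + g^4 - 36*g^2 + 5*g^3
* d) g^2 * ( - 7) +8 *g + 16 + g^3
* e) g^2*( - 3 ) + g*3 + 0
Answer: c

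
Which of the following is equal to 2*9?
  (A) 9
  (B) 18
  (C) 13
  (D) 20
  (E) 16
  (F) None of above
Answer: B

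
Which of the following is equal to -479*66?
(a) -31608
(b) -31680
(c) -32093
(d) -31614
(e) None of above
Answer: d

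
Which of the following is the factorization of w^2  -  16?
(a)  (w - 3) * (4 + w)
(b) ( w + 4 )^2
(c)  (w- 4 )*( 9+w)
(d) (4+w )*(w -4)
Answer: d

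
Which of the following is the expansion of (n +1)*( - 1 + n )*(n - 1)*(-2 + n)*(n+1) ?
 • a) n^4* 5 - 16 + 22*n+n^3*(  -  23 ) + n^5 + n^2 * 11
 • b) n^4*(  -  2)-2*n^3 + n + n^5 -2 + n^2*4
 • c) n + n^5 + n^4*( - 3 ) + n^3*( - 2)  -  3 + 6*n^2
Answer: b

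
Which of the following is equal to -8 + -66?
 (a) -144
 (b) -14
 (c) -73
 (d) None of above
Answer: d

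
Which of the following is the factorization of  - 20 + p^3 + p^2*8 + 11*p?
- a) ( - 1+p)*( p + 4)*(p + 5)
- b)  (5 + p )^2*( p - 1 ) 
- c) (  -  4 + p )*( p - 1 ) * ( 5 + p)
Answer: a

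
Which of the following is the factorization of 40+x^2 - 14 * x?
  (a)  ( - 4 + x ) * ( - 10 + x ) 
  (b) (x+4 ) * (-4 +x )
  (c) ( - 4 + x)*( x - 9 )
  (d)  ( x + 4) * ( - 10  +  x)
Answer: a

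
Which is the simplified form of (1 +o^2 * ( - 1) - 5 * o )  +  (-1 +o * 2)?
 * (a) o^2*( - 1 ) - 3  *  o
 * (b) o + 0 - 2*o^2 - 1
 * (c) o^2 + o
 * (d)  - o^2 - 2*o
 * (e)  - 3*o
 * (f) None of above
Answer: a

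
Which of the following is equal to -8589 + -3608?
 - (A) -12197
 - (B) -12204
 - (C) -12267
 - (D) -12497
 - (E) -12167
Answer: A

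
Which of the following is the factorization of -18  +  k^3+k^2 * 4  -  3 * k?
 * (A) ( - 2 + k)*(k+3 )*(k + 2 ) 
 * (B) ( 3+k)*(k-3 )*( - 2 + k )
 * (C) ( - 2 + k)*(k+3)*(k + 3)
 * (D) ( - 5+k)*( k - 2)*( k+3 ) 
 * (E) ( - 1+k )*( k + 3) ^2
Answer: C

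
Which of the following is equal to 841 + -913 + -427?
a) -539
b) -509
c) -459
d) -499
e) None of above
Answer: d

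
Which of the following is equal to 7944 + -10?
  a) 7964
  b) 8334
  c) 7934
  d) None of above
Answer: c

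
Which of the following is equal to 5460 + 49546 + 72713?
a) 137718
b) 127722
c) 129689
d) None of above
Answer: d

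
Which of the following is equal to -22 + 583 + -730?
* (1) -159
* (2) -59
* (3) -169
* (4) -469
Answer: 3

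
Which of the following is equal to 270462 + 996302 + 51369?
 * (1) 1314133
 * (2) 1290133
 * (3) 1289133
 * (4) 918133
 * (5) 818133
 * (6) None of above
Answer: 6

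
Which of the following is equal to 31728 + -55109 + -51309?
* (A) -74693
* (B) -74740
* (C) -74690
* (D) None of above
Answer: C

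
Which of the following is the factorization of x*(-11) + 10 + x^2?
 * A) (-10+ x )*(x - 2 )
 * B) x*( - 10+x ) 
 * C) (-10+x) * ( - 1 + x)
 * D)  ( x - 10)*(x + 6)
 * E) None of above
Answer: C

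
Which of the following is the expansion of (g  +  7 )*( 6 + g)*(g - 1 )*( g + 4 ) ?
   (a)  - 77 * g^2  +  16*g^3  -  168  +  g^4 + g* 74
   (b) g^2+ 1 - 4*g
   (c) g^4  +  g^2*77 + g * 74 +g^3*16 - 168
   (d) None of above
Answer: c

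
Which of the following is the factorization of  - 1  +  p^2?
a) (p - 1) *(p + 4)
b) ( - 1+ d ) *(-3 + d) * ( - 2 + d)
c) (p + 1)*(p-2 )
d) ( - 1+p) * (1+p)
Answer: d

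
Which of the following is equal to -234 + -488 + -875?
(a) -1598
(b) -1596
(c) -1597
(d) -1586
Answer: c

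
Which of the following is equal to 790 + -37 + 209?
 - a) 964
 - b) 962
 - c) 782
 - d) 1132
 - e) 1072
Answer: b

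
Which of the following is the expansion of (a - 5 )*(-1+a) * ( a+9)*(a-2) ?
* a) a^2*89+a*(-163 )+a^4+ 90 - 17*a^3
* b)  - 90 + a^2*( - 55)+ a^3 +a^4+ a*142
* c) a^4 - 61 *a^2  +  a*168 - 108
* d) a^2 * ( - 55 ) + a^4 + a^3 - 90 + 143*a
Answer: d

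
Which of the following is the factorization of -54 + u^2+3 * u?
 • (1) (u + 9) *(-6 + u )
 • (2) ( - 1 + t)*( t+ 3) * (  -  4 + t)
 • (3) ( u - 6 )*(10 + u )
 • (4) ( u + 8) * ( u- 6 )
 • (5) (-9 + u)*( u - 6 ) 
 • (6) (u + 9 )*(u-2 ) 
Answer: 1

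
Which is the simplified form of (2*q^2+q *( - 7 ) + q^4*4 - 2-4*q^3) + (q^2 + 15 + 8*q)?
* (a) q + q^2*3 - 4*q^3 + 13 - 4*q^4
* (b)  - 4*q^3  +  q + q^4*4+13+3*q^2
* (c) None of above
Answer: b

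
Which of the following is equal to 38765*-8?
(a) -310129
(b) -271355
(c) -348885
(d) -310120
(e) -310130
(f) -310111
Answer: d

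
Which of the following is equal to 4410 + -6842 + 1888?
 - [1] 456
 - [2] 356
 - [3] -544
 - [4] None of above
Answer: 3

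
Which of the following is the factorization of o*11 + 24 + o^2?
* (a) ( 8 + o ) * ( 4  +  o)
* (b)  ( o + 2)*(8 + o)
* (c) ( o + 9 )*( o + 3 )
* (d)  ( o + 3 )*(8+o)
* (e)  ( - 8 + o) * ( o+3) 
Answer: d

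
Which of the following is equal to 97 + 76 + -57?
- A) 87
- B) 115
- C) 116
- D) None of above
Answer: C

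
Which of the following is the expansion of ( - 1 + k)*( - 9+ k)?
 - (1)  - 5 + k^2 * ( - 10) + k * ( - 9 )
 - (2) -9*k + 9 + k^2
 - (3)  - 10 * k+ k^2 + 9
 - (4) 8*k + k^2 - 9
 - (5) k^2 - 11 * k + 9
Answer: 3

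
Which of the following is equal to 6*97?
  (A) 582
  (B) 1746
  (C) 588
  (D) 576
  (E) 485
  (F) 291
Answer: A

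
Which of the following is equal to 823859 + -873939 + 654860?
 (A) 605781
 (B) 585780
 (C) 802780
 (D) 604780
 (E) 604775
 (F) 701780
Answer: D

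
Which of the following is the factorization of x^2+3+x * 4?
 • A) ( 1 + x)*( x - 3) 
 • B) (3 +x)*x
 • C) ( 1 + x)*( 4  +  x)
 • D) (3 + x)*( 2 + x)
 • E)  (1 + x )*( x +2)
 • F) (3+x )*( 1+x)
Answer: F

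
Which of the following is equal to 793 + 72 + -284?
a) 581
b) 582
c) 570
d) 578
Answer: a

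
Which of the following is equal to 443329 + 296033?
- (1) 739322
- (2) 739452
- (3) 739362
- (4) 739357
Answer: 3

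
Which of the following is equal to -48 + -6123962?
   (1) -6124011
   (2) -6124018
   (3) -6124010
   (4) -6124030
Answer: 3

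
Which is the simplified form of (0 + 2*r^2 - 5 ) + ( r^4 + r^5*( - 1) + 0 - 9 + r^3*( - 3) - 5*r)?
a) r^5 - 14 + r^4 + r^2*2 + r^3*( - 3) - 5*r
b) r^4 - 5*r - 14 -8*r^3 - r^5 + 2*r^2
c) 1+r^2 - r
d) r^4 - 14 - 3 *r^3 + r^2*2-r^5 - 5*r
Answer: d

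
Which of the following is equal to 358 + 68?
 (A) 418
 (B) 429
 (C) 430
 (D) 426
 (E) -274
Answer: D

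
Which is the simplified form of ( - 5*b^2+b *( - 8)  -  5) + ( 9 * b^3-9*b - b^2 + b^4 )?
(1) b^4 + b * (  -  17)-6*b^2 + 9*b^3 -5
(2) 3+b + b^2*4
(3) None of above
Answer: 1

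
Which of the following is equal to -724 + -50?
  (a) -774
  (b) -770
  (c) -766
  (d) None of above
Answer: a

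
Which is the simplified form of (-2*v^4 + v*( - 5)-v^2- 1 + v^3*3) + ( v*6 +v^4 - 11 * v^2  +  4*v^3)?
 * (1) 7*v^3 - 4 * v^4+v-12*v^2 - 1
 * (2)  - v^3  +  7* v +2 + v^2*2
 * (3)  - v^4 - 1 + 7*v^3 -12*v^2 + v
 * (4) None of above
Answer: 3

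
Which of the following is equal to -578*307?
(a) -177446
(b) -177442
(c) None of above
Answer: a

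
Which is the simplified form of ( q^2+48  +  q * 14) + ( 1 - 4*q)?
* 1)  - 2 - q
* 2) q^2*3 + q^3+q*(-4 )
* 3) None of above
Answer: 3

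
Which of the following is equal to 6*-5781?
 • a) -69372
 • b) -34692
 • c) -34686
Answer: c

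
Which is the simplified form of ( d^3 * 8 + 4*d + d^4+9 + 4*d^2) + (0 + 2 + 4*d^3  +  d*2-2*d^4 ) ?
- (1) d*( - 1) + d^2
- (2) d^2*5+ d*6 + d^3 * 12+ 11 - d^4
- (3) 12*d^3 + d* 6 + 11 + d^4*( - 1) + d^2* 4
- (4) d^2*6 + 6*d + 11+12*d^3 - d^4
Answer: 3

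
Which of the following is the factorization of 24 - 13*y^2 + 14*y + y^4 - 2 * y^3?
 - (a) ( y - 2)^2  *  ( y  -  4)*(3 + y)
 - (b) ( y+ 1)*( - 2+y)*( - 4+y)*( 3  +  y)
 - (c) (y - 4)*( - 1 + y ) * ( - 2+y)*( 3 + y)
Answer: b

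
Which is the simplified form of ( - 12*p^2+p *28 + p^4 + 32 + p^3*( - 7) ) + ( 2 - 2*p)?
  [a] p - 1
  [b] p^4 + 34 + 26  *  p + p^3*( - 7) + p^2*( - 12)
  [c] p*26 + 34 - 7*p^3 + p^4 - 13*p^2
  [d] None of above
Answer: b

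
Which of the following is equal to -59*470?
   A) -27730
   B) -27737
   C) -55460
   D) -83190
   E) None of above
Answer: A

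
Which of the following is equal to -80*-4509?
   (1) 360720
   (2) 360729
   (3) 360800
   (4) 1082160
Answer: 1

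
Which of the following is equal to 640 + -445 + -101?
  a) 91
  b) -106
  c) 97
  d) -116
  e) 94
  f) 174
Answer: e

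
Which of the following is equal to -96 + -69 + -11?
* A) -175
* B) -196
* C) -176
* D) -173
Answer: C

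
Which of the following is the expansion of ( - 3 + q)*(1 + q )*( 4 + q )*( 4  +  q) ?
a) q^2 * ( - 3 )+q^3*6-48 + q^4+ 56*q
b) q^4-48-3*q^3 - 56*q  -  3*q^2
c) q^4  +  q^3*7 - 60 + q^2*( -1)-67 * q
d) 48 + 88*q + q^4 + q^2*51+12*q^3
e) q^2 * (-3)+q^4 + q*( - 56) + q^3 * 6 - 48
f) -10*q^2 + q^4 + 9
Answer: e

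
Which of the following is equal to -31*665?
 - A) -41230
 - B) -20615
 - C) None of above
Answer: B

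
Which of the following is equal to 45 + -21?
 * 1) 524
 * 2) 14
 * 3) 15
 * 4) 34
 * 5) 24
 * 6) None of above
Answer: 5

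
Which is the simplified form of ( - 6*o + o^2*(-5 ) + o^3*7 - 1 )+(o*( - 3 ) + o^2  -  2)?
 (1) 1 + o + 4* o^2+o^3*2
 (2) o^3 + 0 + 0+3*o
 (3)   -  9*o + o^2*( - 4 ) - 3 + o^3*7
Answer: 3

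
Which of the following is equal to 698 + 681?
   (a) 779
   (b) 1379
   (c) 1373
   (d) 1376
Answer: b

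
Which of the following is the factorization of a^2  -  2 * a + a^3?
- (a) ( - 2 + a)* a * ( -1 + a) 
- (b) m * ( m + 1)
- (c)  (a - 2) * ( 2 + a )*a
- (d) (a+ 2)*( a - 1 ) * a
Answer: d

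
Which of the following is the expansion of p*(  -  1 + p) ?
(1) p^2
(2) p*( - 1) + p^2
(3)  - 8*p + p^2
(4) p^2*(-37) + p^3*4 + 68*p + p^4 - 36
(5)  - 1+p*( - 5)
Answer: 2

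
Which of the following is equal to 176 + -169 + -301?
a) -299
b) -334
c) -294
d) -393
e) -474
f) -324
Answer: c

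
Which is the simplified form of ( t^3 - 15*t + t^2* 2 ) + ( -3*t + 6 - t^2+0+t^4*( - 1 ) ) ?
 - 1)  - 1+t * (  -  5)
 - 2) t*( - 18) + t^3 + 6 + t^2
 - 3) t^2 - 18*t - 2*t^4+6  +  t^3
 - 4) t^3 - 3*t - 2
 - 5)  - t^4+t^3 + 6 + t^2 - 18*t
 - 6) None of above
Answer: 5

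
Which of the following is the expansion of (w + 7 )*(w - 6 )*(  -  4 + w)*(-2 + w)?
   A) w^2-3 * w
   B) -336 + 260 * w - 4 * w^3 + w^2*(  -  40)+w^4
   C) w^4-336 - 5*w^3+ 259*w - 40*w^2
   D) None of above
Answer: D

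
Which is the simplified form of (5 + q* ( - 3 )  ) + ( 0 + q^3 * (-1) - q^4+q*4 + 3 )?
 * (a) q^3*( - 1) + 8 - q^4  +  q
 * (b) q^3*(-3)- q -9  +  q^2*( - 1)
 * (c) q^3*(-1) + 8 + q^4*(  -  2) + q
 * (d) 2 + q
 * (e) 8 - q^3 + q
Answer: a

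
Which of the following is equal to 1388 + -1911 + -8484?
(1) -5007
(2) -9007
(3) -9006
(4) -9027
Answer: 2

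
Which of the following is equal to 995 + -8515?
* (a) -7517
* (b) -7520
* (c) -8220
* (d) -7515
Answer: b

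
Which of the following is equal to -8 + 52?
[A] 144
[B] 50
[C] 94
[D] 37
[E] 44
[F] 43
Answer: E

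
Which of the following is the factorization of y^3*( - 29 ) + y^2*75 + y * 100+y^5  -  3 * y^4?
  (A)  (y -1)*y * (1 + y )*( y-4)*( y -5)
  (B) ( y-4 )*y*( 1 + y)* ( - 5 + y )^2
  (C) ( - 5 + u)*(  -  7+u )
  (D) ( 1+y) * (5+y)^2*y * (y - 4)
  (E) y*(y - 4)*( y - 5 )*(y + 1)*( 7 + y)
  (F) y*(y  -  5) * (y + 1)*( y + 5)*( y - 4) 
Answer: F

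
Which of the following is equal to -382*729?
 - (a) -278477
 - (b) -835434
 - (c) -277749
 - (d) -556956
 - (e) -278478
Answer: e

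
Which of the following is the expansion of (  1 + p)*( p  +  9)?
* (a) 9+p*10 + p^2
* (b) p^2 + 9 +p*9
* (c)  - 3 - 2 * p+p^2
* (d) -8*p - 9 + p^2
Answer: a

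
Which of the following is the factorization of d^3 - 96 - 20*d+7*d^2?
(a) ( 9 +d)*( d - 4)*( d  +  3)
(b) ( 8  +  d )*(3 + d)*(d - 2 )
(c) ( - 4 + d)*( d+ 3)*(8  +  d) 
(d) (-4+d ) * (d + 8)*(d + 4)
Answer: c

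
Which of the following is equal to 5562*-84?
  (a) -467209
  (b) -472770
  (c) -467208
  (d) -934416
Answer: c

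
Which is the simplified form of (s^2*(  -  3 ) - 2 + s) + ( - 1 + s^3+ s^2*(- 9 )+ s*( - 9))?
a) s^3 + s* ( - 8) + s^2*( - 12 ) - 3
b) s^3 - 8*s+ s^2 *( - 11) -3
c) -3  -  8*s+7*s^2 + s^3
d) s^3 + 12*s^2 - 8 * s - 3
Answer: a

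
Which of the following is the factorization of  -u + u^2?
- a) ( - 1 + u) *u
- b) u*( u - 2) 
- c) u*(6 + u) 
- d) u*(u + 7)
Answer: a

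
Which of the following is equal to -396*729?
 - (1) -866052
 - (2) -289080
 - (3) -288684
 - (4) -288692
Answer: 3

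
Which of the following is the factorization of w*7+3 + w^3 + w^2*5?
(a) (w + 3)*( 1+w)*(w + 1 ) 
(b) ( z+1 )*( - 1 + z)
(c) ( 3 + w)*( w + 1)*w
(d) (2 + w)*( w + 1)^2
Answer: a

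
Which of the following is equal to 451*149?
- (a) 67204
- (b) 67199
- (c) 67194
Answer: b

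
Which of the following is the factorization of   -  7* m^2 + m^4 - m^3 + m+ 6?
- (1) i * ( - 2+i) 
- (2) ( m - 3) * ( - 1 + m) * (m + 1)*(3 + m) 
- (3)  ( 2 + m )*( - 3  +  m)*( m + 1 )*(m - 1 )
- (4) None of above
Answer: 3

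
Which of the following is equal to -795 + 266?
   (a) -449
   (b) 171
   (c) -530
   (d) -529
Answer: d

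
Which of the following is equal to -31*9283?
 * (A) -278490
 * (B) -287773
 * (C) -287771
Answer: B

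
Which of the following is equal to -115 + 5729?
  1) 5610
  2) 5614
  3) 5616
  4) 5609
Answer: 2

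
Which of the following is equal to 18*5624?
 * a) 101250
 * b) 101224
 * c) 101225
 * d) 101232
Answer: d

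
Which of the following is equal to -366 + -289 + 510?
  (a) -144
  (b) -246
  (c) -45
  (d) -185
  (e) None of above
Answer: e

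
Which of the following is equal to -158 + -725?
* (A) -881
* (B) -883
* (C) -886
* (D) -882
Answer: B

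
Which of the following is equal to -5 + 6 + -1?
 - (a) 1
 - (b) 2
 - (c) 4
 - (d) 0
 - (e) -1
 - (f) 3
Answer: d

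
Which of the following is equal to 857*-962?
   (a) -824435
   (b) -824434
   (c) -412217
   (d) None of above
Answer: b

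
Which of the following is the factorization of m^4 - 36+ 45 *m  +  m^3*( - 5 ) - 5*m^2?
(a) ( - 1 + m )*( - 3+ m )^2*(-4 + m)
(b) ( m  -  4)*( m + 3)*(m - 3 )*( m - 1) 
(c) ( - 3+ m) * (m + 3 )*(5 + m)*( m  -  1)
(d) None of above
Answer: b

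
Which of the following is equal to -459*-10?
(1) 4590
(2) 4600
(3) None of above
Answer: 1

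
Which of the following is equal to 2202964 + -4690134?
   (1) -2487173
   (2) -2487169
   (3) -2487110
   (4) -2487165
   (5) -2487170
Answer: 5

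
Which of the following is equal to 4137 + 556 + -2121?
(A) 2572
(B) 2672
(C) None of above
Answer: A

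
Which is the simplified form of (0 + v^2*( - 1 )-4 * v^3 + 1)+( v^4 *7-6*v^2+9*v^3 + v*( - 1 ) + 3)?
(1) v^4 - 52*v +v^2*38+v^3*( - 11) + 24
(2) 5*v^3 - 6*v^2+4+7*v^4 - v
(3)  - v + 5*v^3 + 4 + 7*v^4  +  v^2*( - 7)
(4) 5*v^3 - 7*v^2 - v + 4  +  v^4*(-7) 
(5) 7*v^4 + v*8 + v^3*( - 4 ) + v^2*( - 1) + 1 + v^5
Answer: 3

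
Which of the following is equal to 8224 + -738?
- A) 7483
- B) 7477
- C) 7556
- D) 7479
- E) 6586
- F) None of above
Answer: F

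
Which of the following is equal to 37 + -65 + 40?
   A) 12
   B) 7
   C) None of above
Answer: A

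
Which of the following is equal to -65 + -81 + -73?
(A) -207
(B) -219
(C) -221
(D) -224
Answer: B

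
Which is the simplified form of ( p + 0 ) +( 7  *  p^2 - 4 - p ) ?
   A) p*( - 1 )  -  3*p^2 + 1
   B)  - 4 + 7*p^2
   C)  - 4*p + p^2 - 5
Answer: B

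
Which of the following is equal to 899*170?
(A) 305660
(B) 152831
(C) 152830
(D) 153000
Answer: C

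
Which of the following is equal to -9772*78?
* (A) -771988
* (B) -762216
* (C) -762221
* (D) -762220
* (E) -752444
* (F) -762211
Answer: B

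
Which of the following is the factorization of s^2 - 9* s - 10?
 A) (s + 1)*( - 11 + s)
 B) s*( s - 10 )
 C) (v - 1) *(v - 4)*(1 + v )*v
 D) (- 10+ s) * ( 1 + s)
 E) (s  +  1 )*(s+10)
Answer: D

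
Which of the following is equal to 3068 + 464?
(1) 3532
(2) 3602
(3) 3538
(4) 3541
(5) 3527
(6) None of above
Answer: 1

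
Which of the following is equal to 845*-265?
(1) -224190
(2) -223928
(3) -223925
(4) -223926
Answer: 3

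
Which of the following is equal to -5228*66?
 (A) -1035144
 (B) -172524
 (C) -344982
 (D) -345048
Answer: D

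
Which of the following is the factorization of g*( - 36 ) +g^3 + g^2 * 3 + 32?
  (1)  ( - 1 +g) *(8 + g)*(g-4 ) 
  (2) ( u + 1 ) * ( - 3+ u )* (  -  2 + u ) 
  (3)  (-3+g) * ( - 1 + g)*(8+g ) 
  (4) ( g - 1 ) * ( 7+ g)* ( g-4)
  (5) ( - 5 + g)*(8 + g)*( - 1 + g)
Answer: 1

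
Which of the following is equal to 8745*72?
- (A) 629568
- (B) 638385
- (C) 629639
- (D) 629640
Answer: D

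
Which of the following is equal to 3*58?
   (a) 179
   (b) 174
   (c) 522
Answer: b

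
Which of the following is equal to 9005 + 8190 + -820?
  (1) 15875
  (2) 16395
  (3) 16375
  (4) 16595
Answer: 3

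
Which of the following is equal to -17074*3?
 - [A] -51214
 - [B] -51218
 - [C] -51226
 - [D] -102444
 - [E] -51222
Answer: E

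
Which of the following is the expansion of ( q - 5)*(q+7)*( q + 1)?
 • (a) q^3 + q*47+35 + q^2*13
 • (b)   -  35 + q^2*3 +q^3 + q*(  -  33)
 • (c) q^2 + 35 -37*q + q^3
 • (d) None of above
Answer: b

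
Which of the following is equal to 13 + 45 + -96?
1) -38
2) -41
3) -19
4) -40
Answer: 1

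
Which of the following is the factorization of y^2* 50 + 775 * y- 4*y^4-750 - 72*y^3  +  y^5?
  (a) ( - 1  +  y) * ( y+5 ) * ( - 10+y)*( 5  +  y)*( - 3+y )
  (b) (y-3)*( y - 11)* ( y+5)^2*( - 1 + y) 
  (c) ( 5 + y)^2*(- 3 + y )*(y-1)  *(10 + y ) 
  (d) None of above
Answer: a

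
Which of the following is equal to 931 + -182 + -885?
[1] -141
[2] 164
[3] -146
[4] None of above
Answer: 4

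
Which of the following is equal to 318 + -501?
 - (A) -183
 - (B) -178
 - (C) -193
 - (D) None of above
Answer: A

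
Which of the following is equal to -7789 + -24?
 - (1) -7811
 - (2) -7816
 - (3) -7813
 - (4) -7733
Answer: 3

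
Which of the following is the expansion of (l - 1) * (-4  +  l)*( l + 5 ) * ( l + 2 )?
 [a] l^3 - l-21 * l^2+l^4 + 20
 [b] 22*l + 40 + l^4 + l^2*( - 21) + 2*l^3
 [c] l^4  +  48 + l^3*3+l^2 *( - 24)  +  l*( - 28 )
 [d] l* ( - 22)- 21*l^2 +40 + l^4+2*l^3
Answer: d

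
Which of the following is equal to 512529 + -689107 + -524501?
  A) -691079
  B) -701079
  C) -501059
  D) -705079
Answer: B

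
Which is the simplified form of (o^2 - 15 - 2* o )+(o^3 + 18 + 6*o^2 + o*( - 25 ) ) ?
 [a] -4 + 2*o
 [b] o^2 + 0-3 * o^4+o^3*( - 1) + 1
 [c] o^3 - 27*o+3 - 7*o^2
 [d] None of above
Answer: d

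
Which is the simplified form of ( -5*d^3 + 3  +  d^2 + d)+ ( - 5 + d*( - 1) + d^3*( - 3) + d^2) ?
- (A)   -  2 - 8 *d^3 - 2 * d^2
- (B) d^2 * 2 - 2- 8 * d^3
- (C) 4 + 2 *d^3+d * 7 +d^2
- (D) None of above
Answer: B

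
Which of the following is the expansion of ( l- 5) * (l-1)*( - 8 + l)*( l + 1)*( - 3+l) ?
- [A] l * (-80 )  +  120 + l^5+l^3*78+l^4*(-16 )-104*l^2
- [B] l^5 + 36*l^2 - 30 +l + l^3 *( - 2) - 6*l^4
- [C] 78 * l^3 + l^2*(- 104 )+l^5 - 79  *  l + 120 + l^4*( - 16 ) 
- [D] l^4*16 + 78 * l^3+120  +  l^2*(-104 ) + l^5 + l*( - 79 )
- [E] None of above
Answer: C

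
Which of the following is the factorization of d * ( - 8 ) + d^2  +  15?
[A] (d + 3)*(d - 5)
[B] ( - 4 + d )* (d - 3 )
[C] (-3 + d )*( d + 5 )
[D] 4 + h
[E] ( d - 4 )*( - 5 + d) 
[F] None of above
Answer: F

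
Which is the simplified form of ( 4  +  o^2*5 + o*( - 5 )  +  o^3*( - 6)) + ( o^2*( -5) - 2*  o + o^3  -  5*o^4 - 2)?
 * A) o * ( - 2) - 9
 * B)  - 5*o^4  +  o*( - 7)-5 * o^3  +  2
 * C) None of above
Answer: B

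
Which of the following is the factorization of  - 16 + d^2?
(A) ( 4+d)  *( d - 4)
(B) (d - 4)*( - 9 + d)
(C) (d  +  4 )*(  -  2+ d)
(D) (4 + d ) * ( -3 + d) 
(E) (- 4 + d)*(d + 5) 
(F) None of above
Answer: A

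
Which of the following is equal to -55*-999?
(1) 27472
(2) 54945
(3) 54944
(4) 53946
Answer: 2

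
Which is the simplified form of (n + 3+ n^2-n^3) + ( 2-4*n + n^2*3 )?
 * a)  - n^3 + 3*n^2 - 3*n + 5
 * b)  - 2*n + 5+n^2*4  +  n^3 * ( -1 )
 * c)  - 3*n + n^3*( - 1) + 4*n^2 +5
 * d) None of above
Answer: c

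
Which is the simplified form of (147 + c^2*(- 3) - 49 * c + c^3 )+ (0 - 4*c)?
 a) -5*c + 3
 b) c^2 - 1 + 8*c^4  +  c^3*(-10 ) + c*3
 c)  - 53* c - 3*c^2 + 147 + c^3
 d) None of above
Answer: c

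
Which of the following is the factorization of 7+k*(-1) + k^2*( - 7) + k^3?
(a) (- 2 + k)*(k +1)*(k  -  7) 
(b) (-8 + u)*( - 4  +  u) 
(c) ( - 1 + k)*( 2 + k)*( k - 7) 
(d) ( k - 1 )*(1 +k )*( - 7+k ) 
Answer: d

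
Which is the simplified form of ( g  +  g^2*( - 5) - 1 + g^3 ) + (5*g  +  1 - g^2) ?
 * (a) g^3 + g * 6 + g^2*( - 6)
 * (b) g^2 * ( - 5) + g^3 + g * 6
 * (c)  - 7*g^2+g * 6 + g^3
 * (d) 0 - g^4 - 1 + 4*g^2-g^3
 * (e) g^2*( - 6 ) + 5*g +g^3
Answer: a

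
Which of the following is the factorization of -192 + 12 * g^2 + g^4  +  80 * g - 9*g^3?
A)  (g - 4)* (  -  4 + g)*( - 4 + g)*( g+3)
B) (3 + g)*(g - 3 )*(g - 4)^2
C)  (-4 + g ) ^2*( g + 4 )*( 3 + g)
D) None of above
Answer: A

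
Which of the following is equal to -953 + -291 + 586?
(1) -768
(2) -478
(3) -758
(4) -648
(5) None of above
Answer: 5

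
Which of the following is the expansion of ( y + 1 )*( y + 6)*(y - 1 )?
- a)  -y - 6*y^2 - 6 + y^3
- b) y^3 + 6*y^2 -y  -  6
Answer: b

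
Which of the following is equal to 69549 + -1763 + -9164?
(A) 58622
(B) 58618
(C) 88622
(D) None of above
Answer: A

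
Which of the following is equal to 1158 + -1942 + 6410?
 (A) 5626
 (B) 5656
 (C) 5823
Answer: A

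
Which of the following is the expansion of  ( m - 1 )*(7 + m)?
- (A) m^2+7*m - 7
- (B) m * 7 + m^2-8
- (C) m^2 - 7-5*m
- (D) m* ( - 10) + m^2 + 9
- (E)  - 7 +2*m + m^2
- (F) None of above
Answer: F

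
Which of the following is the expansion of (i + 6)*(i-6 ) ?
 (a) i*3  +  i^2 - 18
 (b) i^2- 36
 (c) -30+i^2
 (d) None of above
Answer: b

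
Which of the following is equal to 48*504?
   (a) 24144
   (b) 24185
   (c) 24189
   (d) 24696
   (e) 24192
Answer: e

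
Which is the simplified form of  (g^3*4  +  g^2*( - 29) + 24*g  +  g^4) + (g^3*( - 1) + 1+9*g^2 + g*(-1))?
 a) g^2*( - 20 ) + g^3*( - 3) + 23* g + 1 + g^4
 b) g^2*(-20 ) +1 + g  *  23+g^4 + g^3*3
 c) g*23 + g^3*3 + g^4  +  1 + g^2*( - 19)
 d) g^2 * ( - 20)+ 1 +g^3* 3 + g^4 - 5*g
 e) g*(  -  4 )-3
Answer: b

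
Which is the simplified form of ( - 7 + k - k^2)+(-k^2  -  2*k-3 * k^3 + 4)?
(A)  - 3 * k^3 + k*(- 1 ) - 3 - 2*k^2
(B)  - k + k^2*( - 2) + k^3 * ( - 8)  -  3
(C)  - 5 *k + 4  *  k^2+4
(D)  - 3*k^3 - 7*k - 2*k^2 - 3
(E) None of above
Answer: A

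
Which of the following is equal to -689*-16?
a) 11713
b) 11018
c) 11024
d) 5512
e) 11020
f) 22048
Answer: c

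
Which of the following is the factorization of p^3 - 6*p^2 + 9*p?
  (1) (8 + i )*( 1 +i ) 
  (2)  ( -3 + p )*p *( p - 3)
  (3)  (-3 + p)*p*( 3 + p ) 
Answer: 2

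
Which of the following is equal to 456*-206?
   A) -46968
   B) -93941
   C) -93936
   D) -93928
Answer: C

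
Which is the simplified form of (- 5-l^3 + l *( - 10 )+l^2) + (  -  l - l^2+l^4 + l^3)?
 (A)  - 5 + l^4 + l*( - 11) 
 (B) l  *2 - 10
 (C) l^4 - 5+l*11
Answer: A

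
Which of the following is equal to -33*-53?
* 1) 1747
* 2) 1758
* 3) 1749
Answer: 3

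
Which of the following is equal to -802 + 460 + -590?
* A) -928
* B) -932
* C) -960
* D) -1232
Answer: B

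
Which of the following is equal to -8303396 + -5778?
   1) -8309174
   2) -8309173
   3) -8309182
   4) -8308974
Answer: 1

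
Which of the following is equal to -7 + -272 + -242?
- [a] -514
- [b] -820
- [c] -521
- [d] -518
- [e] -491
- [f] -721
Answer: c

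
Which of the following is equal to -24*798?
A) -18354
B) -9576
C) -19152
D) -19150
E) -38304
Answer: C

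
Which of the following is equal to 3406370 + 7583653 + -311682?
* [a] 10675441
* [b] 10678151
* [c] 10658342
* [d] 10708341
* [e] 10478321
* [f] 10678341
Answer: f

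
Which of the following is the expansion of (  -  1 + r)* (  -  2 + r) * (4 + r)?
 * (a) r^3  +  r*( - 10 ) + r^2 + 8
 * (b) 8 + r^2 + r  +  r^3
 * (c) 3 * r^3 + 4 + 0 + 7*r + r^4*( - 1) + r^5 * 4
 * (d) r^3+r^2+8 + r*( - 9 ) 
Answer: a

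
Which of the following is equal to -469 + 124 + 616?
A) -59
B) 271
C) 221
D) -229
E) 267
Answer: B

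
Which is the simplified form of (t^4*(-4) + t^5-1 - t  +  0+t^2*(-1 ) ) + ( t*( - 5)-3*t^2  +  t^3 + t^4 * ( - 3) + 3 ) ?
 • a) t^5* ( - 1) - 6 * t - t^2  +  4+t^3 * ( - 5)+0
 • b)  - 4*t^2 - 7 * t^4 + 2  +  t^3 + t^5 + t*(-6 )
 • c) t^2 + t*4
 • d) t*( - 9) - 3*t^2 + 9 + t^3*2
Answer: b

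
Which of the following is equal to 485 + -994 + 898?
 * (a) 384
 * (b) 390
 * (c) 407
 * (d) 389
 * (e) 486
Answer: d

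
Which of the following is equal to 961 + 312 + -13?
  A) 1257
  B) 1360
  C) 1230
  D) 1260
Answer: D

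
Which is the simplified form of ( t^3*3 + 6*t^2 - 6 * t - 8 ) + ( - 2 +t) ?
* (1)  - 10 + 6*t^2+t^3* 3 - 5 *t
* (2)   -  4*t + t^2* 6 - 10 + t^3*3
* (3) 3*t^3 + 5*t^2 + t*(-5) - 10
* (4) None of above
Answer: 1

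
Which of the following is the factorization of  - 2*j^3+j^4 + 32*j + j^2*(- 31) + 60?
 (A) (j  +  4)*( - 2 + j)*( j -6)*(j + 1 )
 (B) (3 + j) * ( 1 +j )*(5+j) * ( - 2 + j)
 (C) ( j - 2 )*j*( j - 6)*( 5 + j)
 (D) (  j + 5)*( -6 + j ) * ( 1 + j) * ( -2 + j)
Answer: D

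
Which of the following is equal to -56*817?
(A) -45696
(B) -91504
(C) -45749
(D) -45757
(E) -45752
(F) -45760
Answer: E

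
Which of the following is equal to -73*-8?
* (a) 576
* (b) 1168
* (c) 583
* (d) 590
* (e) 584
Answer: e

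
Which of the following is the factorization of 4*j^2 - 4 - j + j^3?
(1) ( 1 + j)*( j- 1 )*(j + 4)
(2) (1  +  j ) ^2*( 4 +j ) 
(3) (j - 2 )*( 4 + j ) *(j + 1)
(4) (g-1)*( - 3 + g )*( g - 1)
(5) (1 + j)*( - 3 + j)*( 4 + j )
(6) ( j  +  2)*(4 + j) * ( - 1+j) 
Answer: 1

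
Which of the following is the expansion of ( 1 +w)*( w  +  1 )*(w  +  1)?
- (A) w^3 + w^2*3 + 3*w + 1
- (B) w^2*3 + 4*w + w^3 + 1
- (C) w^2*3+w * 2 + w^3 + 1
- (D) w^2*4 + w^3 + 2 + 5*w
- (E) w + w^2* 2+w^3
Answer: A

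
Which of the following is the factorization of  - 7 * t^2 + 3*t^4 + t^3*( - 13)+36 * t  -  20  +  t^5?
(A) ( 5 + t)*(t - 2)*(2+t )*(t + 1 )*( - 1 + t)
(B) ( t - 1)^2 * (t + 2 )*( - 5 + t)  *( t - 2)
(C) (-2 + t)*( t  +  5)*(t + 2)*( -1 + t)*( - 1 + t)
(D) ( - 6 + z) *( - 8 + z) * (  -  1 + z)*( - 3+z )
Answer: C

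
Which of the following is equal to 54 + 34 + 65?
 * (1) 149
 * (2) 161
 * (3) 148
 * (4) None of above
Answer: 4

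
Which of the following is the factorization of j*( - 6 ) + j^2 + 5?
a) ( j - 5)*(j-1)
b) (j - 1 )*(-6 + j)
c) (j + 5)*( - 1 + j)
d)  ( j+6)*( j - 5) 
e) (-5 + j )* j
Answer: a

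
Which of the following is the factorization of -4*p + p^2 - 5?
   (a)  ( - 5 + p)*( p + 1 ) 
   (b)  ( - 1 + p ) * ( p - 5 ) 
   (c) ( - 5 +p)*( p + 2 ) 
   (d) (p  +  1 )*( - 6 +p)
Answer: a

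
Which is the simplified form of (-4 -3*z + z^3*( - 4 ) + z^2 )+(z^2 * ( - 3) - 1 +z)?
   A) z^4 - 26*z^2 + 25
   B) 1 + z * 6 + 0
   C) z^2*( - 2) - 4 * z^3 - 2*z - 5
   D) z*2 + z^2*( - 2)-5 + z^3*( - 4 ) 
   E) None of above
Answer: C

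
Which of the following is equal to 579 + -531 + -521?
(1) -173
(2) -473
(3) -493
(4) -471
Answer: 2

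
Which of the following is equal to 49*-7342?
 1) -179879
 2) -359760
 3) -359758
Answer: 3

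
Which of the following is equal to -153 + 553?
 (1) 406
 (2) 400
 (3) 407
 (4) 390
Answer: 2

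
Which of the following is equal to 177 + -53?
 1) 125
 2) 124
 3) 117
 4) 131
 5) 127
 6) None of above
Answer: 2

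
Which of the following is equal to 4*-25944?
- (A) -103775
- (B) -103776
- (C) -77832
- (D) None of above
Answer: B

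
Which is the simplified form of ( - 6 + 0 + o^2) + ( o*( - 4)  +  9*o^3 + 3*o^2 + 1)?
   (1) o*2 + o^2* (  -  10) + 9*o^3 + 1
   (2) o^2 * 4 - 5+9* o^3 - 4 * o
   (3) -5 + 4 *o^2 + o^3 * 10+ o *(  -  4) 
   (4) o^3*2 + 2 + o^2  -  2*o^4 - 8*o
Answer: 2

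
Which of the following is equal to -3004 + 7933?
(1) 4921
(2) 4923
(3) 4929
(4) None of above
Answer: 3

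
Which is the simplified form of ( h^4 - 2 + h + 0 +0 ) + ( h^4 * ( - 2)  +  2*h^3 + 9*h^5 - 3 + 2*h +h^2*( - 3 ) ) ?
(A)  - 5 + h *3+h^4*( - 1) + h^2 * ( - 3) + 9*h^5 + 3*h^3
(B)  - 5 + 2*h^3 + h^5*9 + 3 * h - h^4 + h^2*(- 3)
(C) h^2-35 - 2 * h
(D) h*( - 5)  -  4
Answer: B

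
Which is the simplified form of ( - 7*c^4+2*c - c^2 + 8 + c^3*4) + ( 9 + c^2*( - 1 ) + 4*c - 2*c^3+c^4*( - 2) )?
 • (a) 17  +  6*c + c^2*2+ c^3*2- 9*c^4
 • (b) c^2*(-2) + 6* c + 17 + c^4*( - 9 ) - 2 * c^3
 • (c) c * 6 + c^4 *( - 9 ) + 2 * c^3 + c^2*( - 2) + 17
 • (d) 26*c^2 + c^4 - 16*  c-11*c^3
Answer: c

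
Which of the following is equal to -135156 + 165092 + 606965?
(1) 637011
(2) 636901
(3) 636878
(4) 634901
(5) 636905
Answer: 2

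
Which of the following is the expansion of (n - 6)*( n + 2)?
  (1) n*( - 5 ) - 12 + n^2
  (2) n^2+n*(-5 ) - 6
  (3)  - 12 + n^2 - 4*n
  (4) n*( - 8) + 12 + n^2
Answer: 3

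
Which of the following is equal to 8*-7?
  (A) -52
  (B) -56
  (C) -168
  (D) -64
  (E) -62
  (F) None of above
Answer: B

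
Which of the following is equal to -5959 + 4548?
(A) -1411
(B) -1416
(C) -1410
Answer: A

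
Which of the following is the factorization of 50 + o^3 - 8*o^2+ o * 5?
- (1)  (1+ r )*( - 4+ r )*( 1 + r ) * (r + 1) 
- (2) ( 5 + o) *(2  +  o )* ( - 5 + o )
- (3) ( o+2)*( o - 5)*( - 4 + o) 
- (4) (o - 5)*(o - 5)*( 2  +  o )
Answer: 4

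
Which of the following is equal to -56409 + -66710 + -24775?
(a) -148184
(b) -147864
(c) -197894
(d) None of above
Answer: d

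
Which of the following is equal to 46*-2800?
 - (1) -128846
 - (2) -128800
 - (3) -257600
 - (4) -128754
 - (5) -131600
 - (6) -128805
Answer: 2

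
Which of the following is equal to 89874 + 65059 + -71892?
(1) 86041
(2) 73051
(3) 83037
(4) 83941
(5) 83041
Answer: 5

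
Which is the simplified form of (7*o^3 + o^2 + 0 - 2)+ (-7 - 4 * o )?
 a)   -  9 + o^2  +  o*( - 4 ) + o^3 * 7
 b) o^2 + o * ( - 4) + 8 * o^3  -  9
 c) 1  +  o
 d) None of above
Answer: a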